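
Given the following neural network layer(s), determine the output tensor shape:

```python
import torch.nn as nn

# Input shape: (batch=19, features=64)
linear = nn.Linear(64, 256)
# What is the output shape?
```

Input: (19, 64) -> Output: (19, 256)

Answer: (19, 256)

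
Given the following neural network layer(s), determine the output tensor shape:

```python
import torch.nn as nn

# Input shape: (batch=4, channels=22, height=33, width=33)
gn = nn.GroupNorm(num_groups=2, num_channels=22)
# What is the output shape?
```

Input: (4, 22, 33, 33) -> Output: (4, 22, 33, 33)

Answer: (4, 22, 33, 33)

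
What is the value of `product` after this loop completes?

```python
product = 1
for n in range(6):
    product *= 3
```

3^6 = 729
`product` takes the values: 1 → 3 → 9 → 27 → 81 → 243 → 729

Answer: 729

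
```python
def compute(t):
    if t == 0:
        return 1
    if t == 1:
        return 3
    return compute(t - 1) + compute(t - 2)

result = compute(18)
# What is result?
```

Build up from base cases: compute(0)=1, compute(1)=3, compute(2)=4, compute(3)=7, compute(4)=11, compute(5)=18, compute(6)=29, ..., compute(18)=9349

Answer: 9349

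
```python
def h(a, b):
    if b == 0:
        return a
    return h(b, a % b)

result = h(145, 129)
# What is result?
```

h(145, 129) -> h(129, 16) -> h(16, 1) -> h(1, 0) -> 1

Answer: 1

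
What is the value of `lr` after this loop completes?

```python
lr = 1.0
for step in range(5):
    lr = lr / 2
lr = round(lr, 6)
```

Halving LR 5 times: 1 / 2^5
`lr` takes the values: 1.0 → 0.5 → 0.25 → 0.125 → 0.0625 → 0.03125

Answer: 0.03125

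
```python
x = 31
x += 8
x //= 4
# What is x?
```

Trace:
`x = 31` → x = 31
`x += 8` → x = 39
`x //= 4` → x = 9
So x = 9

Answer: 9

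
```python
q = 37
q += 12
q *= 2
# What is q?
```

Trace:
`q = 37` → q = 37
`q += 12` → q = 49
`q *= 2` → q = 98
So q = 98

Answer: 98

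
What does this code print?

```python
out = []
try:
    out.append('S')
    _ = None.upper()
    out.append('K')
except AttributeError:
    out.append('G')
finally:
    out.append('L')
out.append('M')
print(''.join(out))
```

Execution trace: 'S' (try body) → 'G' (except AttributeError) → 'L' (finally) → 'M' (after the try/except). Output: SGLM

Answer: SGLM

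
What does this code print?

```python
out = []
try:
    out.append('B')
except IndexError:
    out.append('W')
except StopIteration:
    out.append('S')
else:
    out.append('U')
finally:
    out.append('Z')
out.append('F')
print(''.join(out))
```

Execution trace: 'B' (try body, no exception) → 'U' (else) → 'Z' (finally) → 'F' (after the try/except). Output: BUZF

Answer: BUZF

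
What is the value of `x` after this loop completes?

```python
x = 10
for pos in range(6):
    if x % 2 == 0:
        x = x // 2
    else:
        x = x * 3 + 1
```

Collatz-style transformation from 10
`x` takes the values: 10 → 5 → 16 → 8 → 4 → 2 → 1

Answer: 1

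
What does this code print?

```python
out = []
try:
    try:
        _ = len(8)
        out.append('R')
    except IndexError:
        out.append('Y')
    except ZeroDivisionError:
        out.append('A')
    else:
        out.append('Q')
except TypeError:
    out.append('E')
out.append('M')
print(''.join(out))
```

Execution trace: 'E' (outer except TypeError) → 'M' (after the try/except). Output: EM

Answer: EM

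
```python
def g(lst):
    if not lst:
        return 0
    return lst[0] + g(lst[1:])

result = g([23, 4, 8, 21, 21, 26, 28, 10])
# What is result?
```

23 + 4 + 8 + 21 + 21 + 26 + 28 + 10 + 0 = 141

Answer: 141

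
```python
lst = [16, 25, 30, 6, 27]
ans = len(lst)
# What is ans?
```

Trace:
`lst = [16, 25, 30, 6, 27]` → lst = [16, 25, 30, 6, 27]
`ans = len(lst)` → ans = 5
So ans = 5

Answer: 5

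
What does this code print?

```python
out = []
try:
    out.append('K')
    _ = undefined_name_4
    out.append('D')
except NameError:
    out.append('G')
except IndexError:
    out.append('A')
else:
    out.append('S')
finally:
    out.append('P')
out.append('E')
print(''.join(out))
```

Execution trace: 'K' (try body) → 'G' (except NameError) → 'P' (finally) → 'E' (after the try/except). Output: KGPE

Answer: KGPE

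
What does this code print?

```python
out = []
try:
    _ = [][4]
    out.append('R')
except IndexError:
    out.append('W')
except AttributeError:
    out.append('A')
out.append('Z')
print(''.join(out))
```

Execution trace: 'W' (except IndexError) → 'Z' (after the try/except). Output: WZ

Answer: WZ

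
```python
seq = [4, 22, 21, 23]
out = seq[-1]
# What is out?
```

Trace:
`seq = [4, 22, 21, 23]` → seq = [4, 22, 21, 23]
`out = seq[-1]` → out = 23
So out = 23

Answer: 23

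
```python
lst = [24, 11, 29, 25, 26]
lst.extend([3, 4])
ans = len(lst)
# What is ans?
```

Trace:
`lst = [24, 11, 29, 25, 26]` → lst = [24, 11, 29, 25, 26]
`lst.extend([3, 4])` → lst = [24, 11, 29, 25, 26, 3, 4]
`ans = len(lst)` → ans = 7
So ans = 7

Answer: 7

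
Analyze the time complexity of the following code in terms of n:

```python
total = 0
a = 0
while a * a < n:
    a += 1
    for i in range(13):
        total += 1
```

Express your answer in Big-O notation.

Each loop level contributes: √n × 1. Multiplying the contributions gives O(√n).

Answer: O(√n)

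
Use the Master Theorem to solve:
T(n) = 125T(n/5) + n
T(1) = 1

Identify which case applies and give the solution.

a=125, b=5, f(n)=n. log_5(125) = 3. Since c=1 < 3, Case 1 applies: T(n) = Θ(n^log_b(a)) = O(n^3).

Answer: O(n^3) - Case 1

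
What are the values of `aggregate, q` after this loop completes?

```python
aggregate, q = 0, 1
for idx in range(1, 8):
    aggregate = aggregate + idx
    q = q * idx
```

Sum and factorial of 1 to 7
`aggregate, q` takes the values: (0, 1) → (1, 1) → (3, 1) → (3, 2) → (6, 2) → (6, 6) → (10, 6) → (10, 24) → (15, 24) → (15, 120) → (21, 120) → (21, 720) → (28, 720) → (28, 5040)

Answer: 28, 5040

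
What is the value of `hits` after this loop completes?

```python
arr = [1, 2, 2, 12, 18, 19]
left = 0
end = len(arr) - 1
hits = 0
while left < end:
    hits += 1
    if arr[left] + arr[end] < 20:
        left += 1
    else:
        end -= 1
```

Steps to find pair summing to 20
`hits` takes the values: 0 → 1 → 2 → 3 → 4 → 5

Answer: 5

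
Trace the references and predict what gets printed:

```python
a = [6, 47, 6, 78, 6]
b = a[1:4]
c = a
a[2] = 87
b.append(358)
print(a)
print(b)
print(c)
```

Key concept: slice vs alias.
Step by step:
`a = [6, 47, 6, 78, 6]` → a = [6, 47, 6, 78, 6]
`b = a[1:4]` → b = [47, 6, 78]
`c = a` → c = [6, 47, 6, 78, 6] (same object as a)
`a[2] = 87` → a = [6, 47, 87, 78, 6] (same object as c); c = [6, 47, 87, 78, 6] (same object as a)
`b.append(358)` → b = [47, 6, 78, 358]
`print(a)` → prints [6, 47, 87, 78, 6]
`print(b)` → prints [47, 6, 78, 358]
`print(c)` → prints [6, 47, 87, 78, 6]

Answer:
[6, 47, 87, 78, 6]
[47, 6, 78, 358]
[6, 47, 87, 78, 6]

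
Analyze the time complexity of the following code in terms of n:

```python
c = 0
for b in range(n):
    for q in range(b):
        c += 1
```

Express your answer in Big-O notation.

Each loop level contributes: n × n. Multiplying the contributions gives O(n^2).

Answer: O(n^2)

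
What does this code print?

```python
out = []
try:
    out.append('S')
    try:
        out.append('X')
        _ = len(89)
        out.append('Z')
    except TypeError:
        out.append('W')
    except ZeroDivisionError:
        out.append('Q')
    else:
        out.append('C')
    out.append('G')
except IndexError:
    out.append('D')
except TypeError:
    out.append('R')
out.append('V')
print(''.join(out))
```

Execution trace: 'S' (try body) → 'X' (inner try body) → 'W' (inner except TypeError) → 'G' (try body, no exception) → 'V' (after the try/except). Output: SXWGV

Answer: SXWGV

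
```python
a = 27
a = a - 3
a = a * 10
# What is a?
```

Trace:
`a = 27` → a = 27
`a = a - 3` → a = 24
`a = a * 10` → a = 240
So a = 240

Answer: 240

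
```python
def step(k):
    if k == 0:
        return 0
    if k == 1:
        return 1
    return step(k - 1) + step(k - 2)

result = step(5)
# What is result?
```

Build up from base cases: step(0)=0, step(1)=1, step(2)=1, step(3)=2, step(4)=3, step(5)=5

Answer: 5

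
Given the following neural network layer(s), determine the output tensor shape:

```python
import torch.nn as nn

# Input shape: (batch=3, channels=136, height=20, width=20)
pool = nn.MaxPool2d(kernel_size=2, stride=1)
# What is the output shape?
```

Input: (3, 136, 20, 20) -> Output: (3, 136, 19, 19)

Answer: (3, 136, 19, 19)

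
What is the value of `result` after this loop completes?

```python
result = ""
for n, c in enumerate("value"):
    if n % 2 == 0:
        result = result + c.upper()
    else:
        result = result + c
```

Uppercase even positions in 'value'
`result` takes the values: "" → "V" → "Va" → "VaL" → "VaLu" → "VaLuE"

Answer: "VaLuE"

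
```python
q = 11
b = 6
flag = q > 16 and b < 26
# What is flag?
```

Trace:
`q = 11` → q = 11
`b = 6` → b = 6
`flag = q > 16 and b < 26` → flag = False
So flag = False

Answer: False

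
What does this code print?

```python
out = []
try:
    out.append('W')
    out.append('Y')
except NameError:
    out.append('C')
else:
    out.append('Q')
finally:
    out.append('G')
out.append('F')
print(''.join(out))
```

Execution trace: 'W' (try body) → 'Y' (try body, no exception) → 'Q' (else) → 'G' (finally) → 'F' (after the try/except). Output: WYQGF

Answer: WYQGF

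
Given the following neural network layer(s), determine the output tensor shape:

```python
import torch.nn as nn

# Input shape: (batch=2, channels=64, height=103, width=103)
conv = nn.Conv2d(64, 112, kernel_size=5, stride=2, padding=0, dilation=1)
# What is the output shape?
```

Input: (2, 64, 103, 103) -> Output: (2, 112, 50, 50)

Answer: (2, 112, 50, 50)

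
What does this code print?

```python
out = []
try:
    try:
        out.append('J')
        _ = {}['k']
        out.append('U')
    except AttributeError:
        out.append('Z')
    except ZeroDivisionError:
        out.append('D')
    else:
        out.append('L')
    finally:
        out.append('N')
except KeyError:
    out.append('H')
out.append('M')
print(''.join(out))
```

Execution trace: 'J' (inner try body) → 'N' (inner finally) → 'H' (outer except KeyError) → 'M' (after the try/except). Output: JNHM

Answer: JNHM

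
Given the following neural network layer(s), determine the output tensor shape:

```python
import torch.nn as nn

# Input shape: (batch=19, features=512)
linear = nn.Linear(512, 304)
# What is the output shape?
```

Input: (19, 512) -> Output: (19, 304)

Answer: (19, 304)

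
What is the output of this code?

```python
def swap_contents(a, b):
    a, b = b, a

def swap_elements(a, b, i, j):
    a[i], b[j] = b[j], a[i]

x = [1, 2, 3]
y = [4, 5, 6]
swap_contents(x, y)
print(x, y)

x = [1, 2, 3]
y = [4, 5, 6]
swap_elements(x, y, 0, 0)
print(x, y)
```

Key concept: parameter rebinding vs mutation.
Step by step:
`x = [1, 2, 3]` → x = [1, 2, 3]
`y = [4, 5, 6]` → y = [4, 5, 6]
`swap_contents(x, y)` → no visible change to tracked variables
`print(x, y)` → prints [1, 2, 3] [4, 5, 6]
`x = [1, 2, 3]` → x = [1, 2, 3]
`y = [4, 5, 6]` → y = [4, 5, 6]
`swap_elements(x, y, 0, 0)` → x = [4, 2, 3]; y = [1, 5, 6]
`print(x, y)` → prints [4, 2, 3] [1, 5, 6]

Answer:
[1, 2, 3] [4, 5, 6]
[4, 2, 3] [1, 5, 6]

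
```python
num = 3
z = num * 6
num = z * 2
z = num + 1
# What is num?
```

Trace:
`num = 3` → num = 3
`z = num * 6` → z = 18
`num = z * 2` → num = 36
`z = num + 1` → z = 37
So num = 36

Answer: 36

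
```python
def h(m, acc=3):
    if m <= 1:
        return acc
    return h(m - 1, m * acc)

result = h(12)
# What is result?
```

Accumulator trace (n, acc): (12, 3) -> (11, 36) -> (10, 396) -> (9, 3960) -> (8, 35640) -> (7, 285120) -> (6, 1995840) -> (5, 11975040) -> (4, 59875200) -> (3, 239500800) -> (2, 718502400) -> (1, 1437004800) -> return 1437004800

Answer: 1437004800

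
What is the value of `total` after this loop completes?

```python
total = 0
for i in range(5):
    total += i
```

Sum of 0 to 4 = 10
`total` takes the values: 0 → 1 → 3 → 6 → 10

Answer: 10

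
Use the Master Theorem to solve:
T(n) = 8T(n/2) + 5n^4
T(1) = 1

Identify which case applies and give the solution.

a=8, b=2, f(n)=5n^4. log_2(8) = 3. Since c=4 > 3 and the regularity condition holds (8(n/2)^4 = (8/2^4)n^4 with 8/2^4 < 1), Case 3 applies: T(n) = Θ(f(n)) = O(n^4).

Answer: O(n^4) - Case 3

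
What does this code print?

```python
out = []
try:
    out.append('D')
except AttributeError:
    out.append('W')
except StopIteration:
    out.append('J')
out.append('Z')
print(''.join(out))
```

Execution trace: 'D' (try body, no exception) → 'Z' (after the try/except). Output: DZ

Answer: DZ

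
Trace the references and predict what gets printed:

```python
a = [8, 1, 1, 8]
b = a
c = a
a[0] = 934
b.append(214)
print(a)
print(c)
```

Key concept: multiple aliases.
Step by step:
`a = [8, 1, 1, 8]` → a = [8, 1, 1, 8]
`b = a` → b = [8, 1, 1, 8] (same object as a)
`c = a` → c = [8, 1, 1, 8] (same object as a, b)
`a[0] = 934` → a = [934, 1, 1, 8] (same object as b, c); b = [934, 1, 1, 8] (same object as a, c); c = [934, 1, 1, 8] (same object as a, b)
`b.append(214)` → a = [934, 1, 1, 8, 214] (same object as b, c); b = [934, 1, 1, 8, 214] (same object as a, c); c = [934, 1, 1, 8, 214] (same object as a, b)
`print(a)` → prints [934, 1, 1, 8, 214]
`print(c)` → prints [934, 1, 1, 8, 214]

Answer:
[934, 1, 1, 8, 214]
[934, 1, 1, 8, 214]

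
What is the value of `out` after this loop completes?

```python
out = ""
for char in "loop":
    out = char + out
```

Reverse 'loop'
`out` takes the values: "" → "l" → "ol" → "ool" → "pool"

Answer: "pool"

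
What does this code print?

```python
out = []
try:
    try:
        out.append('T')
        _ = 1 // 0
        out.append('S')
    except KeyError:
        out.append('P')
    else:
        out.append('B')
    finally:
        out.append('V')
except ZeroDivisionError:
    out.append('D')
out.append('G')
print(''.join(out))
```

Execution trace: 'T' (try body) → 'V' (finally) → 'D' (outer except ZeroDivisionError) → 'G' (after the try/except). Output: TVDG

Answer: TVDG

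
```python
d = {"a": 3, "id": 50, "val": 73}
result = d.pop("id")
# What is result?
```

Trace:
`d = {"a": 3, "id": 50, "val": 73}` → d = {'a': 3, 'id': 50, 'val': 73}
`result = d.pop("id")` → d = {'a': 3, 'val': 73}; result = 50
So result = 50

Answer: 50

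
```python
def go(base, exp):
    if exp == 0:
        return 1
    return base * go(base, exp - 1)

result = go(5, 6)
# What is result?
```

go(5, 6) = 5 * 5 * 5 * 5 * 5 * 5 = 15625

Answer: 15625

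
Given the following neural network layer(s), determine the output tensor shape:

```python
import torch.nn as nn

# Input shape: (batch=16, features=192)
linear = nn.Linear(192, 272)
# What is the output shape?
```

Input: (16, 192) -> Output: (16, 272)

Answer: (16, 272)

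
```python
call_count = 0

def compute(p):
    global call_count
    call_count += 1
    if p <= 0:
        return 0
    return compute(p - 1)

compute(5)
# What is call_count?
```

Linear recursion stepping by 1: 6 calls from p=5 down to ≤0.

Answer: 6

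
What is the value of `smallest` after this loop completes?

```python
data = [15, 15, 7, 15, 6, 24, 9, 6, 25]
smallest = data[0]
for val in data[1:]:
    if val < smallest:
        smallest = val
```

Minimum of [15, 15, 7, 15, 6, 24, 9, 6, 25]
`smallest` takes the values: 15 → 7 → 6

Answer: 6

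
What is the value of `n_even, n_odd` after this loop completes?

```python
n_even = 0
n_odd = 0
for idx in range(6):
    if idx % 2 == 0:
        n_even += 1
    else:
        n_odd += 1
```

Count evens and odds in range(6)
`n_even, n_odd` takes the values: (0, 0) → (1, 0) → (1, 1) → (2, 1) → (2, 2) → (3, 2) → (3, 3)

Answer: 3, 3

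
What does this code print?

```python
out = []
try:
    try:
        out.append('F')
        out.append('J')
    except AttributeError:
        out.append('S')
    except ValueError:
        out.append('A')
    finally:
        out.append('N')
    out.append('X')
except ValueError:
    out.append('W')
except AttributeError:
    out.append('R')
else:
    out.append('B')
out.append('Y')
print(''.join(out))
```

Execution trace: 'F' (inner try body) → 'J' (inner try body, no exception) → 'N' (inner finally) → 'X' (try body, no exception) → 'B' (else) → 'Y' (after the try/except). Output: FJNXBY

Answer: FJNXBY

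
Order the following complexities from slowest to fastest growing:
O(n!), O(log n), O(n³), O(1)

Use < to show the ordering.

Ordered by growth rate: O(1) < O(log n) < O(n³) < O(n!)

Answer: O(1) < O(log n) < O(n³) < O(n!)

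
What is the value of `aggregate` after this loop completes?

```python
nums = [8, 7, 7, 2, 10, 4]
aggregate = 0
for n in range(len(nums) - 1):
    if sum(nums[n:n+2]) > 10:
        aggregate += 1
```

Count windows with sum > 10
`aggregate` takes the values: 0 → 1 → 2 → 3 → 4

Answer: 4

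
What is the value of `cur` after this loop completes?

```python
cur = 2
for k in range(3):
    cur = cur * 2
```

Multiply by 2, 3 times: 2 * 2^3 = 16
`cur` takes the values: 2 → 4 → 8 → 16

Answer: 16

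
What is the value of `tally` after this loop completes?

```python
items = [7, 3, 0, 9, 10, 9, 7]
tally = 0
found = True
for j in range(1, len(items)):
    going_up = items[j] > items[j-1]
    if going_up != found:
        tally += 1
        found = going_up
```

Count direction changes in [7, 3, 0, 9, 10, 9, 7]
`tally` takes the values: 0 → 1 → 2 → 3

Answer: 3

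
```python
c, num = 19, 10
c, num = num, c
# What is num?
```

Trace:
`c, num = 19, 10` → c = 19; num = 10
`c, num = num, c` → c = 10; num = 19
So num = 19

Answer: 19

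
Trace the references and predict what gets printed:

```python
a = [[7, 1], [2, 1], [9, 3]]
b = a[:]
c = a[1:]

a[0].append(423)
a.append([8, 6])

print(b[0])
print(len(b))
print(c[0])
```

Key concept: slice with nested mutation.
Step by step:
`a = [[7, 1], [2, 1], [9, 3]]` → a = [[7, 1], [2, 1], [9, 3]]
`b = a[:]` → b = [[7, 1], [2, 1], [9, 3]]
`c = a[1:]` → c = [[2, 1], [9, 3]]
`a[0].append(423)` → a = [[7, 1, 423], [2, 1], [9, 3]]; b = [[7, 1, 423], [2, 1], [9, 3]]
`a.append([8, 6])` → a = [[7, 1, 423], [2, 1], [9, 3], [8, 6]]
`print(b[0])` → prints [7, 1, 423]
`print(len(b))` → prints 3
`print(c[0])` → prints [2, 1]

Answer:
[7, 1, 423]
3
[2, 1]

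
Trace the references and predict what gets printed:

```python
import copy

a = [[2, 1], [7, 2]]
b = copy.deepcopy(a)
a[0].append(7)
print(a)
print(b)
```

Key concept: deep copy is fully independent.
Step by step:
`a = [[2, 1], [7, 2]]` → a = [[2, 1], [7, 2]]
`b = copy.deepcopy(a)` → b = [[2, 1], [7, 2]]
`a[0].append(7)` → a = [[2, 1, 7], [7, 2]]
`print(a)` → prints [[2, 1, 7], [7, 2]]
`print(b)` → prints [[2, 1], [7, 2]]

Answer:
[[2, 1, 7], [7, 2]]
[[2, 1], [7, 2]]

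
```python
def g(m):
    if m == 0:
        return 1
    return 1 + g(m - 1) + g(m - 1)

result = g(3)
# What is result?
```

g(m) = 1 + 2·g(m-1), g(0)=1. Closed form: (1+1)·2^3 - 1 = 15.

Answer: 15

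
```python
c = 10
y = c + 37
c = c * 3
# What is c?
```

Trace:
`c = 10` → c = 10
`y = c + 37` → y = 47
`c = c * 3` → c = 30
So c = 30

Answer: 30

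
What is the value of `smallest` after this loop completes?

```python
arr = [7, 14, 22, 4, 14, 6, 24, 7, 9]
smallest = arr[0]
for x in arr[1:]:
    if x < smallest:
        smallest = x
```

Minimum of [7, 14, 22, 4, 14, 6, 24, 7, 9]
`smallest` takes the values: 7 → 4

Answer: 4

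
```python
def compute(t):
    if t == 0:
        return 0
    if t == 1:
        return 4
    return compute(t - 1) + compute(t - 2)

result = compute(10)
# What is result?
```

Build up from base cases: compute(0)=0, compute(1)=4, compute(2)=4, compute(3)=8, compute(4)=12, compute(5)=20, compute(6)=32, ..., compute(10)=220

Answer: 220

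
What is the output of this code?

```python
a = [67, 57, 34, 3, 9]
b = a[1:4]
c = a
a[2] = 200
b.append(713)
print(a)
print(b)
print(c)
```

Key concept: slice vs alias.
Step by step:
`a = [67, 57, 34, 3, 9]` → a = [67, 57, 34, 3, 9]
`b = a[1:4]` → b = [57, 34, 3]
`c = a` → c = [67, 57, 34, 3, 9] (same object as a)
`a[2] = 200` → a = [67, 57, 200, 3, 9] (same object as c); c = [67, 57, 200, 3, 9] (same object as a)
`b.append(713)` → b = [57, 34, 3, 713]
`print(a)` → prints [67, 57, 200, 3, 9]
`print(b)` → prints [57, 34, 3, 713]
`print(c)` → prints [67, 57, 200, 3, 9]

Answer:
[67, 57, 200, 3, 9]
[57, 34, 3, 713]
[67, 57, 200, 3, 9]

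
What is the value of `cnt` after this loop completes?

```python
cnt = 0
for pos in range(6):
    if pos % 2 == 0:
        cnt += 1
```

Count numbers divisible by 2 in range(6)
`cnt` takes the values: 0 → 1 → 2 → 3

Answer: 3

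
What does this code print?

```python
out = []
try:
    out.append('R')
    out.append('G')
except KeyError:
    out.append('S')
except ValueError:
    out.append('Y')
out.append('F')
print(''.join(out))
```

Execution trace: 'R' (try body) → 'G' (try body, no exception) → 'F' (after the try/except). Output: RGF

Answer: RGF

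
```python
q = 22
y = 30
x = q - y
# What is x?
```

Trace:
`q = 22` → q = 22
`y = 30` → y = 30
`x = q - y` → x = -8
So x = -8

Answer: -8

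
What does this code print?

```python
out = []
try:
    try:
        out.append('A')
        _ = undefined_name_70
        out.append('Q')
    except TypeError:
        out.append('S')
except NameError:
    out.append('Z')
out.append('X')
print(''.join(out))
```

Execution trace: 'A' (inner try body) → 'Z' (outer except NameError) → 'X' (after the try/except). Output: AZX

Answer: AZX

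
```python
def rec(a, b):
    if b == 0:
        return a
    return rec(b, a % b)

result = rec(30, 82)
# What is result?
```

rec(30, 82) -> rec(82, 30) -> rec(30, 22) -> rec(22, 8) -> rec(8, 6) -> rec(6, 2) -> rec(2, 0) -> 2

Answer: 2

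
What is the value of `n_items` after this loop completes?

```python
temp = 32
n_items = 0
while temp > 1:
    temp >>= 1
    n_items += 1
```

Count right shifts until 1
`n_items` takes the values: 0 → 1 → 2 → 3 → 4 → 5

Answer: 5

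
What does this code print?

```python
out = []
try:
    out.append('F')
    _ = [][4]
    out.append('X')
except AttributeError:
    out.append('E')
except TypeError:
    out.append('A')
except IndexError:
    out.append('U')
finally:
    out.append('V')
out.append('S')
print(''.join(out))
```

Execution trace: 'F' (try body) → 'U' (except IndexError) → 'V' (finally) → 'S' (after the try/except). Output: FUVS

Answer: FUVS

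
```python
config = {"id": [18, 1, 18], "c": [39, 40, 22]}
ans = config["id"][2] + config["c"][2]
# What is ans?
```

Trace:
`config = {"id": [18, 1, 18], "c": [39, 40, 22]}` → config = {'id': [18, 1, 18], 'c': [39, 40, 22]}
`ans = config["id"][2] + config["c"][2]` → ans = 40
So ans = 40

Answer: 40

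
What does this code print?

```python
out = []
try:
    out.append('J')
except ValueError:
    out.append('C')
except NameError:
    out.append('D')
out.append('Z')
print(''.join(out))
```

Execution trace: 'J' (try body, no exception) → 'Z' (after the try/except). Output: JZ

Answer: JZ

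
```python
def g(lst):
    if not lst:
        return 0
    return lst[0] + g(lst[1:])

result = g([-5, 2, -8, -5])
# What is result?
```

(-5) + 2 + (-8) + (-5) + 0 = -16

Answer: -16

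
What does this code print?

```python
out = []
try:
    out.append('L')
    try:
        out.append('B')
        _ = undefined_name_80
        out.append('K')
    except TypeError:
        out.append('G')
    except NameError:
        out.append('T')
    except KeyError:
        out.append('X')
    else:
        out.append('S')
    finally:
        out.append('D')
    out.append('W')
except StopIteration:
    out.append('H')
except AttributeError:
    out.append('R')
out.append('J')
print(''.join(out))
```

Execution trace: 'L' (try body) → 'B' (inner try body) → 'T' (inner except NameError) → 'D' (inner finally) → 'W' (try body, no exception) → 'J' (after the try/except). Output: LBTDWJ

Answer: LBTDWJ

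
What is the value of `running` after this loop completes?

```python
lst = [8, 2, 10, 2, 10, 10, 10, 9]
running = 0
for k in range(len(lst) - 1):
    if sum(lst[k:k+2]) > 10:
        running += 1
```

Count windows with sum > 10
`running` takes the values: 0 → 1 → 2 → 3 → 4 → 5 → 6

Answer: 6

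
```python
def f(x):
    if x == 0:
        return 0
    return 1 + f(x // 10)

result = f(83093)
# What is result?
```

Count of digits of 83093: 5

Answer: 5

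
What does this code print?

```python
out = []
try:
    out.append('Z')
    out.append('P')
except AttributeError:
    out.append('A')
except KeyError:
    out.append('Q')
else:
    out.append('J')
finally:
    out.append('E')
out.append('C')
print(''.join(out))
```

Execution trace: 'Z' (try body) → 'P' (try body, no exception) → 'J' (else) → 'E' (finally) → 'C' (after the try/except). Output: ZPJEC

Answer: ZPJEC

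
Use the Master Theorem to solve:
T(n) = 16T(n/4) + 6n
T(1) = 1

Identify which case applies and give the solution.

a=16, b=4, f(n)=6n. log_4(16) = 2. Since c=1 < 2, Case 1 applies: T(n) = Θ(n^log_b(a)) = O(n^2).

Answer: O(n^2) - Case 1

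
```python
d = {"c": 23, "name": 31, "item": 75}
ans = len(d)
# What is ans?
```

Trace:
`d = {"c": 23, "name": 31, "item": 75}` → d = {'c': 23, 'name': 31, 'item': 75}
`ans = len(d)` → ans = 3
So ans = 3

Answer: 3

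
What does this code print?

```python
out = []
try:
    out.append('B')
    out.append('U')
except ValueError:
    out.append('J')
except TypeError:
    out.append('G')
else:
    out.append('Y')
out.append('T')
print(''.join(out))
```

Execution trace: 'B' (try body) → 'U' (try body, no exception) → 'Y' (else) → 'T' (after the try/except). Output: BUYT

Answer: BUYT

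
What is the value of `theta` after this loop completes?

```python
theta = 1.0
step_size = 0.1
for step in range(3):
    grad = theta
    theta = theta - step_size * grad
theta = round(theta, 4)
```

Gradient descent: w = 1.0 * (1 - 0.1)^3
`theta` takes the values: 1.0 → 0.9 → 0.81 → 0.729

Answer: 0.729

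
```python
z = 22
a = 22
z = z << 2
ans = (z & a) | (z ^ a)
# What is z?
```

Trace:
`z = 22` → z = 22
`a = 22` → a = 22
`z = z << 2` → z = 88
`ans = (z & a) | (z ^ a)` → ans = 94
So z = 88

Answer: 88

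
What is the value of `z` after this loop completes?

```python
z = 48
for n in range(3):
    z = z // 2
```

Halve 3 times: 48 // 2^3 = 6
`z` takes the values: 48 → 24 → 12 → 6

Answer: 6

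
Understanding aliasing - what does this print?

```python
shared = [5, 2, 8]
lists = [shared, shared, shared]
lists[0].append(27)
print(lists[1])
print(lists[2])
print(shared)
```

Key concept: list of same reference.
Step by step:
`shared = [5, 2, 8]` → shared = [5, 2, 8]
`lists = [shared, shared, shared]` → lists = [[5, 2, 8], [5, 2, 8], [5, 2, 8]]
`lists[0].append(27)` → shared = [5, 2, 8, 27]; lists = [[5, 2, 8, 27], [5, 2, 8, 27], [5, 2, 8, 27]]
`print(lists[1])` → prints [5, 2, 8, 27]
`print(lists[2])` → prints [5, 2, 8, 27]
`print(shared)` → prints [5, 2, 8, 27]

Answer:
[5, 2, 8, 27]
[5, 2, 8, 27]
[5, 2, 8, 27]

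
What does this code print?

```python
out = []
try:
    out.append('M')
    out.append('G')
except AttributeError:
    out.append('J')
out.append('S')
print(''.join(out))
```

Execution trace: 'M' (try body) → 'G' (try body, no exception) → 'S' (after the try/except). Output: MGS

Answer: MGS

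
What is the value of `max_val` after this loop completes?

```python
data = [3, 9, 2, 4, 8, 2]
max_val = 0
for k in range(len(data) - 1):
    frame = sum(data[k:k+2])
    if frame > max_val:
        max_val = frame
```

Max sum of 2-element window in [3, 9, 2, 4, 8, 2]
`max_val` takes the values: 0 → 12

Answer: 12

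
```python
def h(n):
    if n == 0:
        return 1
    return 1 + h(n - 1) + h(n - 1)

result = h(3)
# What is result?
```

h(n) = 1 + 2·h(n-1), h(0)=1. Closed form: (1+1)·2^3 - 1 = 15.

Answer: 15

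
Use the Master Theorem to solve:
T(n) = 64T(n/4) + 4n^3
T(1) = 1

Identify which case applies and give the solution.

a=64, b=4, f(n)=4n^3. log_4(64) = 3. Since c=3 = 3, Case 2 applies: T(n) = Θ(n^log_b(a) · log n) = O(n^3 log n).

Answer: O(n^3 log n) - Case 2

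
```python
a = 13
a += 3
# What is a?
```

Trace:
`a = 13` → a = 13
`a += 3` → a = 16
So a = 16

Answer: 16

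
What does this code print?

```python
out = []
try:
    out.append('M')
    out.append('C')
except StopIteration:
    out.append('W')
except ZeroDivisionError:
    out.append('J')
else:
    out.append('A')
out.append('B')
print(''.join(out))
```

Execution trace: 'M' (try body) → 'C' (try body, no exception) → 'A' (else) → 'B' (after the try/except). Output: MCAB

Answer: MCAB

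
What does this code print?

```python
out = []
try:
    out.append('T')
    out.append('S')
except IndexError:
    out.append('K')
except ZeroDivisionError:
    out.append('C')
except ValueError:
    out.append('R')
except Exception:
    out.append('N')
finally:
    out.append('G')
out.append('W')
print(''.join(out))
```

Execution trace: 'T' (try body) → 'S' (try body, no exception) → 'G' (finally) → 'W' (after the try/except). Output: TSGW

Answer: TSGW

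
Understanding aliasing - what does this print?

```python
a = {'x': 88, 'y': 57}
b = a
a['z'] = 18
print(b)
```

Key concept: dict aliasing.
Step by step:
`a = {'x': 88, 'y': 57}` → a = {'x': 88, 'y': 57}
`b = a` → b = {'x': 88, 'y': 57} (same object as a)
`a['z'] = 18` → a = {'x': 88, 'y': 57, 'z': 18} (same object as b); b = {'x': 88, 'y': 57, 'z': 18} (same object as a)
`print(b)` → prints {'x': 88, 'y': 57, 'z': 18}

Answer: {'x': 88, 'y': 57, 'z': 18}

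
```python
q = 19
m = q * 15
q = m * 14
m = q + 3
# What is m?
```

Trace:
`q = 19` → q = 19
`m = q * 15` → m = 285
`q = m * 14` → q = 3990
`m = q + 3` → m = 3993
So m = 3993

Answer: 3993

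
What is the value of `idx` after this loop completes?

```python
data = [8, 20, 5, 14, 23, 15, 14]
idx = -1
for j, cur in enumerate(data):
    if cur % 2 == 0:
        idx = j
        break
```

First even number index in [8, 20, 5, 14, 23, 15, 14]
`idx` takes the values: -1 → 0

Answer: 0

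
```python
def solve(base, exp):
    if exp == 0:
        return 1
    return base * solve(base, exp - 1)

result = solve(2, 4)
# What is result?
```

solve(2, 4) = 2 * 2 * 2 * 2 = 16

Answer: 16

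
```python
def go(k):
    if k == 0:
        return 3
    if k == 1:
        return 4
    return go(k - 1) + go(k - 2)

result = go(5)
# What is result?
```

Build up from base cases: go(0)=3, go(1)=4, go(2)=7, go(3)=11, go(4)=18, go(5)=29

Answer: 29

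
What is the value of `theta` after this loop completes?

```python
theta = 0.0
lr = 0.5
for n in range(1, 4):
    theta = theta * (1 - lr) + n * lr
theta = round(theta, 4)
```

Moving average with lr=0.5
`theta` takes the values: 0.0 → 0.5 → 1.25 → 2.125

Answer: 2.125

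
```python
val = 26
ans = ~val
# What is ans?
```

Trace:
`val = 26` → val = 26
`ans = ~val` → ans = -27
So ans = -27

Answer: -27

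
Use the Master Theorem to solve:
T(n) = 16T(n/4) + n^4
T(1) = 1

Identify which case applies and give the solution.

a=16, b=4, f(n)=n^4. log_4(16) = 2. Since c=4 > 2 and the regularity condition holds (16(n/4)^4 = (16/4^4)n^4 with 16/4^4 < 1), Case 3 applies: T(n) = Θ(f(n)) = O(n^4).

Answer: O(n^4) - Case 3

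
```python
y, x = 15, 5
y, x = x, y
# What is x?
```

Trace:
`y, x = 15, 5` → y = 15; x = 5
`y, x = x, y` → y = 5; x = 15
So x = 15

Answer: 15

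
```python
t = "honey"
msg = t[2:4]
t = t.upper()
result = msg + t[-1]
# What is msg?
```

Trace:
`t = "honey"` → t = 'honey'
`msg = t[2:4]` → msg = 'ne'
`t = t.upper()` → t = 'HONEY'
`result = msg + t[-1]` → result = 'neY'
So msg = 'ne'

Answer: 'ne'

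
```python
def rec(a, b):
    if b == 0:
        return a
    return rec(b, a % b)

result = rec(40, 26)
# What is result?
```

rec(40, 26) -> rec(26, 14) -> rec(14, 12) -> rec(12, 2) -> rec(2, 0) -> 2

Answer: 2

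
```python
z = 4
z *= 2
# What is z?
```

Trace:
`z = 4` → z = 4
`z *= 2` → z = 8
So z = 8

Answer: 8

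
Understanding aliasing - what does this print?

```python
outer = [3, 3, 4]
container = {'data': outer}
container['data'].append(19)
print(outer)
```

Key concept: dict holds reference to list.
Step by step:
`outer = [3, 3, 4]` → outer = [3, 3, 4]
`container = {'data': outer}` → container = {'data': [3, 3, 4]}
`container['data'].append(19)` → outer = [3, 3, 4, 19]; container = {'data': [3, 3, 4, 19]}
`print(outer)` → prints [3, 3, 4, 19]

Answer: [3, 3, 4, 19]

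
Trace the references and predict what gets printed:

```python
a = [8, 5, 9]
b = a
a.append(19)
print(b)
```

Key concept: basic list aliasing.
Step by step:
`a = [8, 5, 9]` → a = [8, 5, 9]
`b = a` → b = [8, 5, 9] (same object as a)
`a.append(19)` → a = [8, 5, 9, 19] (same object as b); b = [8, 5, 9, 19] (same object as a)
`print(b)` → prints [8, 5, 9, 19]

Answer: [8, 5, 9, 19]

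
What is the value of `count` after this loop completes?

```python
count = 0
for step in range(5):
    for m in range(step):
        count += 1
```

Triangle number: 0+1+2+...+4
`count` takes the values: 0 → 1 → 2 → 3 → 4 → 5 → 6 → 7 → 8 → 9 → 10

Answer: 10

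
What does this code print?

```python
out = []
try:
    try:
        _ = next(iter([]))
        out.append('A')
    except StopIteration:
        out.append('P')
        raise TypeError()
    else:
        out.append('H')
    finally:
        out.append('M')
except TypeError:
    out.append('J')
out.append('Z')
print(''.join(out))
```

Execution trace: 'P' (inner except StopIteration) → 'M' (inner finally) → 'J' (outer except TypeError) → 'Z' (after the try/except). Output: PMJZ

Answer: PMJZ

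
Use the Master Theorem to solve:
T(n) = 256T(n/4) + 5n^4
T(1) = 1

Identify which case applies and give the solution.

a=256, b=4, f(n)=5n^4. log_4(256) = 4. Since c=4 = 4, Case 2 applies: T(n) = Θ(n^log_b(a) · log n) = O(n^4 log n).

Answer: O(n^4 log n) - Case 2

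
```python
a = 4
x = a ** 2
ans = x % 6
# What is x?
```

Trace:
`a = 4` → a = 4
`x = a ** 2` → x = 16
`ans = x % 6` → ans = 4
So x = 16

Answer: 16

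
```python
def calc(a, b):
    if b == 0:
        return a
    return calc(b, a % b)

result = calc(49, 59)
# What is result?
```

calc(49, 59) -> calc(59, 49) -> calc(49, 10) -> calc(10, 9) -> calc(9, 1) -> calc(1, 0) -> 1

Answer: 1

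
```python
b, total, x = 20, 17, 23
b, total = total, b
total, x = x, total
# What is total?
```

Trace:
`b, total, x = 20, 17, 23` → b = 20; total = 17; x = 23
`b, total = total, b` → b = 17; total = 20
`total, x = x, total` → total = 23; x = 20
So total = 23

Answer: 23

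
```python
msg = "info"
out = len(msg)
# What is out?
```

Trace:
`msg = "info"` → msg = 'info'
`out = len(msg)` → out = 4
So out = 4

Answer: 4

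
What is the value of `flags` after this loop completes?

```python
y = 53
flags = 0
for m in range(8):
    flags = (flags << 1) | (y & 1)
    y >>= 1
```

Reverse lowest 8 bits of 53
`flags` takes the values: 0 → 1 → 2 → 5 → 10 → 21 → 43 → 86 → 172

Answer: 172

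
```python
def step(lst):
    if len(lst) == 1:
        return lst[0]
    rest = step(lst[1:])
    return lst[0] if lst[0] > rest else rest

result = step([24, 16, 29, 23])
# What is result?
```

Recursive max over [24, 16, 29, 23] = 29

Answer: 29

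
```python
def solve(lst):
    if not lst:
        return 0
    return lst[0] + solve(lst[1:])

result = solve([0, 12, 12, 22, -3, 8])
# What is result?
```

0 + 12 + 12 + 22 + (-3) + 8 + 0 = 51

Answer: 51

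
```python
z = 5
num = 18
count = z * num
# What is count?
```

Trace:
`z = 5` → z = 5
`num = 18` → num = 18
`count = z * num` → count = 90
So count = 90

Answer: 90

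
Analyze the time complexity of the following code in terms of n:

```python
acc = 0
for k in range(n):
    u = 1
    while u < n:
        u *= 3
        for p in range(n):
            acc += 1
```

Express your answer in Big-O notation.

Each loop level contributes: n × log n × n. Multiplying the contributions gives O(n^2 log n).

Answer: O(n^2 log n)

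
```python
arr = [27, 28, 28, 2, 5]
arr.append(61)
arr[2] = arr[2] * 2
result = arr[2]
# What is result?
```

Trace:
`arr = [27, 28, 28, 2, 5]` → arr = [27, 28, 28, 2, 5]
`arr.append(61)` → arr = [27, 28, 28, 2, 5, 61]
`arr[2] = arr[2] * 2` → arr = [27, 28, 56, 2, 5, 61]
`result = arr[2]` → result = 56
So result = 56

Answer: 56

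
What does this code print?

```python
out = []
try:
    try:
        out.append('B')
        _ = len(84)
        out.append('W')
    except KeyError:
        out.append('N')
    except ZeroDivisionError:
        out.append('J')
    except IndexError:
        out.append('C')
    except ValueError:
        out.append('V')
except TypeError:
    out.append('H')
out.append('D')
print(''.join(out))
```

Execution trace: 'B' (try body) → 'H' (outer except TypeError) → 'D' (after the try/except). Output: BHD

Answer: BHD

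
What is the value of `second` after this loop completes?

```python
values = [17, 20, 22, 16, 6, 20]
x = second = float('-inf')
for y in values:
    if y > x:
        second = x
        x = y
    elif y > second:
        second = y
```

Second largest (with repeats) in [17, 20, 22, 16, 6, 20]
`second` takes the values: -inf → 17 → 20

Answer: 20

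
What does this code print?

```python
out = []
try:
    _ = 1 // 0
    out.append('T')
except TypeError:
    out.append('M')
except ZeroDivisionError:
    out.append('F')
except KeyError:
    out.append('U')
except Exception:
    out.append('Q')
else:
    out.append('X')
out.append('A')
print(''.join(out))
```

Execution trace: 'F' (except ZeroDivisionError) → 'A' (after the try/except). Output: FA

Answer: FA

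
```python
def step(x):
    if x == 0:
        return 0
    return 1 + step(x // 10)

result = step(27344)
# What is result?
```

Count of digits of 27344: 5

Answer: 5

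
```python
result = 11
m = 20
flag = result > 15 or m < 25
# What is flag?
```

Trace:
`result = 11` → result = 11
`m = 20` → m = 20
`flag = result > 15 or m < 25` → flag = True
So flag = True

Answer: True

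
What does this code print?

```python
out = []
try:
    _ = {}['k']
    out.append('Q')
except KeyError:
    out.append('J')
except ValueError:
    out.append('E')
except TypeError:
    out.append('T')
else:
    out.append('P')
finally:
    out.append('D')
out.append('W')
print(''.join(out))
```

Execution trace: 'J' (except KeyError) → 'D' (finally) → 'W' (after the try/except). Output: JDW

Answer: JDW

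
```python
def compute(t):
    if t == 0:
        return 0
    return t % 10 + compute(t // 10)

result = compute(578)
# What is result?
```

Sum of digits of 578: 8 + 7 + 5 = 20

Answer: 20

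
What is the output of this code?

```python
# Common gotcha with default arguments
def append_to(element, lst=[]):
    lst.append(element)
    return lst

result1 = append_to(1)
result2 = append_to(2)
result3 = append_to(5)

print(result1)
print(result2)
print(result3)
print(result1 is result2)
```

Key concept: mutable default argument gotcha.
Step by step:
`result1 = append_to(1)` → result1 = [1]
`result2 = append_to(2)` → result1 = [1, 2] (same object as result2); result2 = [1, 2] (same object as result1)
`result3 = append_to(5)` → result1 = [1, 2, 5] (same object as result2, result3); result2 = [1, 2, 5] (same object as result1, result3); result3 = [1, 2, 5] (same object as result1, result2)
`print(result1)` → prints [1, 2, 5]
`print(result2)` → prints [1, 2, 5]
`print(result3)` → prints [1, 2, 5]
`print(result1 is result2)` → prints True

Answer:
[1, 2, 5]
[1, 2, 5]
[1, 2, 5]
True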